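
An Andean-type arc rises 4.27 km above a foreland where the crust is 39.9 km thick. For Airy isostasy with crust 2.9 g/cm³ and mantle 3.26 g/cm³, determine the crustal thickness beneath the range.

Root depth r = h ρ_c / (ρ_m − ρ_c) = 4.27 km × 2.9 / 0.36 = 34.4 km.
Total thickness = T + h + r = 39.9 km + 4.27 km + 34.4 km = 78.6 km.

78.6 km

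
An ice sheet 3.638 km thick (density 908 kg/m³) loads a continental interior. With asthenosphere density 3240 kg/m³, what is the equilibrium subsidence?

Isostatic balance requires: the ice load ρ_ice t is balanced by mantle displaced below, ρ_m s.
s = t ρ_ice / ρ_m = 3.638 km × 908/3240 = 1.02 km.

1.02 km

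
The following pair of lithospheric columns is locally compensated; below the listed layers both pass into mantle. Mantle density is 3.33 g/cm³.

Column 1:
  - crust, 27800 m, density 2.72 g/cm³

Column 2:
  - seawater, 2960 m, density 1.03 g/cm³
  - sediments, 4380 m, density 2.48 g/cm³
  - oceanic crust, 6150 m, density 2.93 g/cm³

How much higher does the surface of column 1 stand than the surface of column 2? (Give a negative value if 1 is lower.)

For any compensation level in the mantle, the mantle terms cancel and isostasy reduces to e = (Σt_1 − Σt_2) − (Σ(ρt)_1 − Σ(ρt)_2) / ρ_m.
Σt_1 = 27800 m; Σt_2 = 13490 m; Σ(ρt)_1 = 75616; Σ(ρt)_2 = 31930.7 (in m·g/cm³).
e = (27800 − 13490) − (75616 − 31930.7) / 3.33 = 1190 m.

1190 m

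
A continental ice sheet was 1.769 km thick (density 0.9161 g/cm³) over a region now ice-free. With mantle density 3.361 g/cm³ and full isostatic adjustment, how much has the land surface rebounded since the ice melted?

0.482 km

Removing the load lets mantle flow back in; uplift u satisfies ρ_ice t = ρ_m u.
u = t ρ_ice/ρ_m = 1.769 km × 0.9161/3.361 = 0.482 km.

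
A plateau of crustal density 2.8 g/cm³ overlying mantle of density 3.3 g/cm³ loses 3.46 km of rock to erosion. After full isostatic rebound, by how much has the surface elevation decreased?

Rebound u = e ρ_c/ρ_m = 3.46 km × 2.8/3.3 = 2.936 km.
Net surface drop = e − u = 3.46 km − 2.936 km = e (ρ_m − ρ_c)/ρ_m = 0.524 km.

0.524 km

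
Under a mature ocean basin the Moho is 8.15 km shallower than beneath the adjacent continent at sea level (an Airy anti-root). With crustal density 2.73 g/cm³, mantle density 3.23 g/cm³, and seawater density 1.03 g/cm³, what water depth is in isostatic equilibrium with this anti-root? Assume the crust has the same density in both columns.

Replacing a thickness d of crust by seawater at the top must be balanced by replacing crust with mantle at the base: d (ρ_c − ρ_w) = a (ρ_m − ρ_c).
d = a (ρ_m − ρ_c)/(ρ_c − ρ_w) = 8.15 km × 0.5/1.7 = 2.4 km.

2.4 km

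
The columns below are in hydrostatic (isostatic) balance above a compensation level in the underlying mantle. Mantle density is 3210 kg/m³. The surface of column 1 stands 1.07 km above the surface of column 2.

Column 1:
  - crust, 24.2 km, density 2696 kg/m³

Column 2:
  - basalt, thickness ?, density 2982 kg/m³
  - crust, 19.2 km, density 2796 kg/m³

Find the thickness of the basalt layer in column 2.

Take the compensation level at the base of the deeper column (depth z_c below the surface of column 1) and equate Σ ρ_i t_i down to z_c; mantle fills any gap and the z_c terms cancel.
Column 1: 24.2×2696 + (z_c − 24.2)×3210
Column 2: 1.07×0 + x×2982 + 19.2×2796 + (z_c − 1.07 − 19.2 − x)×3210
The z_c×3210 term appears on both sides and cancels. Collect the known terms of each column as K = Σ(ρt)_known − 3210 × (depth of known layers): K_1 = 65243.2 − 3210×24.2 = −12438.8; K_2 = 53683.2 − 3210×(1.07 + 19.2) = −11383.5.
Balance: K_1 = K_2 − x×(3210 − 2982), so x = (K_2 − K_1)/(3210 − 2982) = 1055.3/228 = 4.63 km.

4.63 km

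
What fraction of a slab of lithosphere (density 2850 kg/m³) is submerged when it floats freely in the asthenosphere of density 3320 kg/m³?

Submerged fraction = ρ_obj/ρ_fluid = 2850/3320 = 85.8%.

85.8%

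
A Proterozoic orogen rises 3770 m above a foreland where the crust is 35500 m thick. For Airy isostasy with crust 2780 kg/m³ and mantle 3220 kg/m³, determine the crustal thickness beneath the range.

63100 m

Root depth r = h ρ_c / (ρ_m − ρ_c) = 3770 m × 2780 / 440 = 23820 m.
Total thickness = T + h + r = 35500 m + 3770 m + 23820 m = 63100 m.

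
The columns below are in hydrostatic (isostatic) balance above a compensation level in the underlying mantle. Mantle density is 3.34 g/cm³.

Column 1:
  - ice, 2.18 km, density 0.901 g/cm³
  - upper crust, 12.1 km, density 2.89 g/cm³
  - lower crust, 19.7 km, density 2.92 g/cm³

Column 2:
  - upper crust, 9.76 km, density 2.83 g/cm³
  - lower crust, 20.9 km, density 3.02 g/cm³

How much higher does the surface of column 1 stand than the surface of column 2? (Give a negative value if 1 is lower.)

For any compensation level in the mantle, the mantle terms cancel and isostasy reduces to e = (Σt_1 − Σt_2) − (Σ(ρt)_1 − Σ(ρt)_2) / ρ_m.
Σt_1 = 33.98 km; Σt_2 = 30.66 km; Σ(ρt)_1 = 94.45718; Σ(ρt)_2 = 90.7388 (in km·g/cm³).
e = (33.98 − 30.66) − (94.45718 − 90.7388) / 3.34 = 2.21 km.

2.21 km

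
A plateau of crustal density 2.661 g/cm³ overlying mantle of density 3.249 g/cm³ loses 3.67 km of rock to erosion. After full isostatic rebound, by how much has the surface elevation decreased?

Rebound u = e ρ_c/ρ_m = 3.67 km × 2.661/3.249 = 3.006 km.
Net surface drop = e − u = 3.67 km − 3.006 km = e (ρ_m − ρ_c)/ρ_m = 0.664 km.

0.664 km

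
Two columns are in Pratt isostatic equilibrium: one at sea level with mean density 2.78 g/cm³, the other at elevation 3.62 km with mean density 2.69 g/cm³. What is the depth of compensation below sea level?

108 km

ρ_ref D = ρ (D + h) → D (ρ_ref − ρ) = ρ h.
D = ρ h/(ρ_ref − ρ) = 2.69 × 3.62 km/(2.78 − 2.69) = 108 km.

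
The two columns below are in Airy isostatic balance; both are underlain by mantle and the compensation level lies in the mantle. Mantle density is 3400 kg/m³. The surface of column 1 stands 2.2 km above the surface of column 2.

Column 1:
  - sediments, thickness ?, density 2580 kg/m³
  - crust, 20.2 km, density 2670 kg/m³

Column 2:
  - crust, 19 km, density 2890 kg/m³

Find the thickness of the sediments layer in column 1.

2.96 km

Take the compensation level at the base of the deeper column (depth z_c below the surface of column 1) and equate Σ ρ_i t_i down to z_c; mantle fills any gap and the z_c terms cancel.
Column 1: x×2580 + 20.2×2670 + (z_c − 20.2 − x)×3400
Column 2: 2.2×0 + 19×2890 + (z_c − 2.2 − 19)×3400
The z_c×3400 term appears on both sides and cancels. Collect the known terms of each column as K = Σ(ρt)_known − 3400 × (depth of known layers): K_1 = 53934 − 3400×20.2 = −14746; K_2 = 54910 − 3400×(2.2 + 19) = −17170.
Balance: K_1 − x×(3400 − 2580) = K_2, so x = (K_1 − K_2)/(3400 − 2580) = 2424/820 = 2.96 km.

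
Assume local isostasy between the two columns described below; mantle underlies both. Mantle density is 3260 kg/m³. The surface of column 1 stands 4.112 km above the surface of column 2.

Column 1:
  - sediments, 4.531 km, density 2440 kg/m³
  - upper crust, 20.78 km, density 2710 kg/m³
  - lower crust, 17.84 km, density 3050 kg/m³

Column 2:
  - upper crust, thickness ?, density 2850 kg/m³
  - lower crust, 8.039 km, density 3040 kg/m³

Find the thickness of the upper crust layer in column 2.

Take the compensation level at the base of the deeper column (depth z_c below the surface of column 1) and equate Σ ρ_i t_i down to z_c; mantle fills any gap and the z_c terms cancel.
Column 1: 4.531×2440 + 20.78×2710 + 17.84×3050 + (z_c − 43.151)×3260
Column 2: 4.112×0 + x×2850 + 8.039×3040 + (z_c − 4.112 − 8.039 − x)×3260
The z_c×3260 term appears on both sides and cancels. Collect the known terms of each column as K = Σ(ρt)_known − 3260 × (depth of known layers): K_1 = 121781.44 − 3260×43.151 = −18890.82; K_2 = 24438.56 − 3260×(4.112 + 8.039) = −15173.7.
Balance: K_1 = K_2 − x×(3260 − 2850), so x = (K_2 − K_1)/(3260 − 2850) = 3717.12/410 = 9.07 km.

9.07 km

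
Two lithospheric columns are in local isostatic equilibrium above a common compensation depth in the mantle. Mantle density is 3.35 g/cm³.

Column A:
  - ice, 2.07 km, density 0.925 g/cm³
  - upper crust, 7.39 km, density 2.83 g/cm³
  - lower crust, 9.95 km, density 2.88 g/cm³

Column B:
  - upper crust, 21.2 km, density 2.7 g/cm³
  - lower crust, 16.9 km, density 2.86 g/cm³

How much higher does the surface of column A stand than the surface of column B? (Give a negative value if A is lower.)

For any compensation level in the mantle, the mantle terms cancel and isostasy reduces to e = (Σt_A − Σt_B) − (Σ(ρt)_A − Σ(ρt)_B) / ρ_m.
Σt_A = 19.41 km; Σt_B = 38.1 km; Σ(ρt)_A = 51.48445; Σ(ρt)_B = 105.574 (in km·g/cm³).
e = (19.41 − 38.1) − (51.48445 − 105.574) / 3.35 = −2.54 km.

−2.54 km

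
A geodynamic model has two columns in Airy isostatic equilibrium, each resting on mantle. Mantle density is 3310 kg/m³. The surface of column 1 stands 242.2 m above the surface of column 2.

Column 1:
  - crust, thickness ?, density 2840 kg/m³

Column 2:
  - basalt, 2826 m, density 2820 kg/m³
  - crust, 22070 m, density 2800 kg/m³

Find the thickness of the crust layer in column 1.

28600 m

Take the compensation level at the base of the deeper column (depth z_c below the surface of column 1) and equate Σ ρ_i t_i down to z_c; mantle fills any gap and the z_c terms cancel.
Column 1: x×2840 + (z_c − 0 − x)×3310
Column 2: 242.2×0 + 2826×2820 + 22070×2800 + (z_c − 242.2 − 24896)×3310
The z_c×3310 term appears on both sides and cancels. Collect the known terms of each column as K = Σ(ρt)_known − 3310 × (depth of known layers): K_1 = 0 − 3310×0 = 0; K_2 = 69765320 − 3310×(242.2 + 24896) = −13442122.
Balance: K_1 − x×(3310 − 2840) = K_2, so x = (K_1 − K_2)/(3310 − 2840) = 13442100/470 = 28600 m.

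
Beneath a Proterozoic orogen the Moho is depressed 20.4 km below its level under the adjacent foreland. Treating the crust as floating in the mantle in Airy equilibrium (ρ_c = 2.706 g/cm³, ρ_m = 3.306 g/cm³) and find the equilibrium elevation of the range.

4.52 km

For local isostatic compensation: ρ_c h = (ρ_m − ρ_c) r.
h = r (ρ_m − ρ_c) / ρ_c = 20.4 km × (3.306 − 2.706) / 2.706 = 4.52 km.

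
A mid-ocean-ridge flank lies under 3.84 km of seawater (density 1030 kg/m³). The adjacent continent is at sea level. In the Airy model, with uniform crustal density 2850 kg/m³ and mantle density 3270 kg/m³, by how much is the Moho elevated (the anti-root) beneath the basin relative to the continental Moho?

16.6 km

By Archimedes' principle applied to the lithosphere: replacing crust with seawater at the top is compensated by replacing crust with mantle at the base: d (ρ_c − ρ_w) = a (ρ_m − ρ_c).
a = d (ρ_c − ρ_w)/(ρ_m − ρ_c) = 3.84 km × 1820/420 = 16.6 km.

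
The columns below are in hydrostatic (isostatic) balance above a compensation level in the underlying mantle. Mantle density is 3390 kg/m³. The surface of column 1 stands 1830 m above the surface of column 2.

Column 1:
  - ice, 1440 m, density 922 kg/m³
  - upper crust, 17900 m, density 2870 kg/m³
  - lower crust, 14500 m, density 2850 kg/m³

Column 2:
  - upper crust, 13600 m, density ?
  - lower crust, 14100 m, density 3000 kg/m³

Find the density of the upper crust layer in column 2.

Take the compensation level at the base of the deeper column (depth z_c below the surface of column 1) and equate Σ ρ_i t_i down to z_c; mantle fills any gap and the z_c terms cancel.
Column 1: 1440×922 + 17900×2870 + 14500×2850 + (z_c − 33840)×3390
Column 2: 1830×0 + 13600×ρ + 14100×3000 + (z_c − 1830 − 27700)×3390
The z_c×3390 term appears on both sides and cancels. Collect the known terms of each column as K = Σ(ρt)_known − 3390 × (depth of known layers): K_1 = 94025680 − 3390×33840 = −20691920; K_2 = 42300000 − 3390×(1830 + 27700) = −57806700.
Balance: K_1 = K_2 + 13600×ρ, so ρ = (K_1 − K_2)/13600 = 37114800/13600 = 2730 kg/m³.

2730 kg/m³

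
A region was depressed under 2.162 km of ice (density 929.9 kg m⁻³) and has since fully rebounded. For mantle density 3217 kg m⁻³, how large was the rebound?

0.625 km

Removing the load lets mantle flow back in; uplift u satisfies ρ_ice t = ρ_m u.
u = t ρ_ice/ρ_m = 2.162 km × 929.9/3217 = 0.625 km.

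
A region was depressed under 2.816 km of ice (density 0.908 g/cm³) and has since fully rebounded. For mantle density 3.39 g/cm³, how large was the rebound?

Removing the load lets mantle flow back in; uplift u satisfies ρ_ice t = ρ_m u.
u = t ρ_ice/ρ_m = 2.816 km × 0.908/3.39 = 0.754 km.

0.754 km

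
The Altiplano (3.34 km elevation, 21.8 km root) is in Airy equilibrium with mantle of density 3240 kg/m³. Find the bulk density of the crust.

ρ_c h = (ρ_m − ρ_c) r → ρ_c (h + r) = ρ_m r → ρ_c = ρ_m r / (h + r).
ρ_c = 3240 × 21.8 km / (3.34 km + 21.8 km) = 2810 kg/m³.

2810 kg/m³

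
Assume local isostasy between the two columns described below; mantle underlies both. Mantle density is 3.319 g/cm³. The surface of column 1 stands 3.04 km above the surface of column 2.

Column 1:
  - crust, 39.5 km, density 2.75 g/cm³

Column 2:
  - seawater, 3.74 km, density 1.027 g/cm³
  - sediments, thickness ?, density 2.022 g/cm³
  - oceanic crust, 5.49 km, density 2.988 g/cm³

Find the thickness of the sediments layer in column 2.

1.54 km

Take the compensation level at the base of the deeper column (depth z_c below the surface of column 1) and equate Σ ρ_i t_i down to z_c; mantle fills any gap and the z_c terms cancel.
Column 1: 39.5×2.75 + (z_c − 39.5)×3.319
Column 2: 3.04×0 + 3.74×1.027 + x×2.022 + 5.49×2.988 + (z_c − 3.04 − 9.23 − x)×3.319
The z_c×3.319 term appears on both sides and cancels. Collect the known terms of each column as K = Σ(ρt)_known − 3.319 × (depth of known layers): K_1 = 108.625 − 3.319×39.5 = −22.4755; K_2 = 20.2451 − 3.319×(3.04 + 9.23) = −20.47903.
Balance: K_1 = K_2 − x×(3.319 − 2.022), so x = (K_2 − K_1)/(3.319 − 2.022) = 1.99647/1.297 = 1.54 km.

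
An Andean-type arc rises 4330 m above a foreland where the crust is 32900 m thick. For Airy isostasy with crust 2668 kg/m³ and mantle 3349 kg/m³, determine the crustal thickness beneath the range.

54200 m

Root depth r = h ρ_c / (ρ_m − ρ_c) = 4330 m × 2668 / 681 = 16960 m.
Total thickness = T + h + r = 32900 m + 4330 m + 16960 m = 54200 m.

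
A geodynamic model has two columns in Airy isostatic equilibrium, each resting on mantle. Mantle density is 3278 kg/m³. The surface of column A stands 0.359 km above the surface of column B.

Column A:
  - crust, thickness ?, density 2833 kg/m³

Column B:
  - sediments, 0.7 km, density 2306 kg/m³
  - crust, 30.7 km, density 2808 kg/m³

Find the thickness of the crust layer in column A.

Take the compensation level at the base of the deeper column (depth z_c below the surface of column A) and equate Σ ρ_i t_i down to z_c; mantle fills any gap and the z_c terms cancel.
Column A: x×2833 + (z_c − 0 − x)×3278
Column B: 0.359×0 + 0.7×2306 + 30.7×2808 + (z_c − 0.359 − 31.4)×3278
The z_c×3278 term appears on both sides and cancels. Collect the known terms of each column as K = Σ(ρt)_known − 3278 × (depth of known layers): K_A = 0 − 3278×0 = 0; K_B = 87819.8 − 3278×(0.359 + 31.4) = −16286.202.
Balance: K_A − x×(3278 − 2833) = K_B, so x = (K_A − K_B)/(3278 − 2833) = 16286.2/445 = 36.6 km.

36.6 km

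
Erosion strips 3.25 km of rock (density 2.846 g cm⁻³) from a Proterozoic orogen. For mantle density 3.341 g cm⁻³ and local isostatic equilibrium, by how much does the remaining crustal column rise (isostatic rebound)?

2.77 km

Unloading: uplift u = e ρ_c/ρ_m = 3.25 km × 2.846/3.341 = 2.77 km.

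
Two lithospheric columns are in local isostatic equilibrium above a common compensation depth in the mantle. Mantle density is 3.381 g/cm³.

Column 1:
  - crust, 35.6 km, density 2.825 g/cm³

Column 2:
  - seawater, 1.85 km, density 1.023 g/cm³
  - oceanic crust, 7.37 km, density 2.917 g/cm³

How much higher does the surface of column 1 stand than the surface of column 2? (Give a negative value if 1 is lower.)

For any compensation level in the mantle, the mantle terms cancel and isostasy reduces to e = (Σt_1 − Σt_2) − (Σ(ρt)_1 − Σ(ρt)_2) / ρ_m.
Σt_1 = 35.6 km; Σt_2 = 9.22 km; Σ(ρt)_1 = 100.57; Σ(ρt)_2 = 23.39084 (in km·g/cm³).
e = (35.6 − 9.22) − (100.57 − 23.39084) / 3.381 = 3.55 km.

3.55 km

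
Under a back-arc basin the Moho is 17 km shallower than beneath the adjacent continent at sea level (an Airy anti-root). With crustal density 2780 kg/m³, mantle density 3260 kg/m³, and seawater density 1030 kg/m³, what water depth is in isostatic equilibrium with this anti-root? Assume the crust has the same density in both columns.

Replacing a thickness d of crust by seawater at the top must be balanced by replacing crust with mantle at the base: d (ρ_c − ρ_w) = a (ρ_m − ρ_c).
d = a (ρ_m − ρ_c)/(ρ_c − ρ_w) = 17 km × 480/1750 = 4.66 km.

4.66 km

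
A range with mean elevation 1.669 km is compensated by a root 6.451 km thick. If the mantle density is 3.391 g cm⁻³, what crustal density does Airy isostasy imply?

2.69 g cm⁻³

ρ_c h = (ρ_m − ρ_c) r → ρ_c (h + r) = ρ_m r → ρ_c = ρ_m r / (h + r).
ρ_c = 3.391 × 6.451 km / (1.669 km + 6.451 km) = 2.69 g cm⁻³.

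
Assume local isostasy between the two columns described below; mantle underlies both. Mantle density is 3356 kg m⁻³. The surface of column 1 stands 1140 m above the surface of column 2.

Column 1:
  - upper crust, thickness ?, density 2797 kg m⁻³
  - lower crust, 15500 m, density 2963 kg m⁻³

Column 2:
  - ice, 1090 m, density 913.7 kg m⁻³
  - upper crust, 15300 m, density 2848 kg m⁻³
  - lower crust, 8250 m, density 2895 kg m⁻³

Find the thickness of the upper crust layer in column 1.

Take the compensation level at the base of the deeper column (depth z_c below the surface of column 1) and equate Σ ρ_i t_i down to z_c; mantle fills any gap and the z_c terms cancel.
Column 1: x×2797 + 15500×2963 + (z_c − 15500 − x)×3356
Column 2: 1140×0 + 1090×913.7 + 15300×2848 + 8250×2895 + (z_c − 1140 − 24640)×3356
The z_c×3356 term appears on both sides and cancels. Collect the known terms of each column as K = Σ(ρt)_known − 3356 × (depth of known layers): K_1 = 45926500 − 3356×15500 = −6091500; K_2 = 68454083 − 3356×(1140 + 24640) = −18063597.
Balance: K_1 − x×(3356 − 2797) = K_2, so x = (K_1 − K_2)/(3356 − 2797) = 11972100/559 = 21400 m.

21400 m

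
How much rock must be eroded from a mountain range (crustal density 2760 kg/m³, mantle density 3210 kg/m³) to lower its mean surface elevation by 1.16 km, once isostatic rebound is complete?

8.27 km

Net drop Δ = e − u = e − e ρ_c/ρ_m = e (ρ_m − ρ_c)/ρ_m.
e = Δ ρ_m/(ρ_m − ρ_c) = 1.16 km × 3210/450 = 8.27 km.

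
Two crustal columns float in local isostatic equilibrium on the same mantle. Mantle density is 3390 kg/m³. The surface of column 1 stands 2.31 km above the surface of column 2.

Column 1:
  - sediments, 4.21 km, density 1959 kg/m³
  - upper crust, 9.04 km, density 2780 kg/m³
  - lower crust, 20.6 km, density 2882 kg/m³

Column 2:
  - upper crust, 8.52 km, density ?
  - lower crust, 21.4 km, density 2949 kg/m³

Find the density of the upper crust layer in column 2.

2830 kg/m³

Take the compensation level at the base of the deeper column (depth z_c below the surface of column 1) and equate Σ ρ_i t_i down to z_c; mantle fills any gap and the z_c terms cancel.
Column 1: 4.21×1959 + 9.04×2780 + 20.6×2882 + (z_c − 33.85)×3390
Column 2: 2.31×0 + 8.52×ρ + 21.4×2949 + (z_c − 2.31 − 29.92)×3390
The z_c×3390 term appears on both sides and cancels. Collect the known terms of each column as K = Σ(ρt)_known − 3390 × (depth of known layers): K_1 = 92747.79 − 3390×33.85 = −22003.71; K_2 = 63108.6 − 3390×(2.31 + 29.92) = −46151.1.
Balance: K_1 = K_2 + 8.52×ρ, so ρ = (K_1 − K_2)/8.52 = 24147.4/8.52 = 2830 kg/m³.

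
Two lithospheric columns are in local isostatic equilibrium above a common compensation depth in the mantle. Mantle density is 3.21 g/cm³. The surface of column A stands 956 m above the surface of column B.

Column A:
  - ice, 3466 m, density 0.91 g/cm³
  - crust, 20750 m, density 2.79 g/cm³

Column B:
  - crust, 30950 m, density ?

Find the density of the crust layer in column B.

2.77 g/cm³

Take the compensation level at the base of the deeper column (depth z_c below the surface of column A) and equate Σ ρ_i t_i down to z_c; mantle fills any gap and the z_c terms cancel.
Column A: 3466×0.91 + 20750×2.79 + (z_c − 24216)×3.21
Column B: 956×0 + 30950×ρ + (z_c − 956 − 30950)×3.21
The z_c×3.21 term appears on both sides and cancels. Collect the known terms of each column as K = Σ(ρt)_known − 3.21 × (depth of known layers): K_A = 61046.56 − 3.21×24216 = −16686.8; K_B = 0 − 3.21×(956 + 30950) = −102418.26.
Balance: K_A = K_B + 30950×ρ, so ρ = (K_A − K_B)/30950 = 85731.5/30950 = 2.77 g/cm³.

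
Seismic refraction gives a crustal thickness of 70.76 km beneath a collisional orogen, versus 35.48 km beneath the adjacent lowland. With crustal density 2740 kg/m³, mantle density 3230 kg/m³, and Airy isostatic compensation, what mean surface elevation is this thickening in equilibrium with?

Excess crust Δ = 70.76 km − 35.48 km = 35.28 km, split between elevation h and root r with h + r = Δ.
Airy balance ρ_c h = (ρ_m − ρ_c) r gives r = h ρ_c/(ρ_m − ρ_c), so h (1 + ρ_c/(ρ_m − ρ_c)) = Δ, i.e. h = Δ (ρ_m − ρ_c)/ρ_m.
h = 35.28 km × 490/3230 = 5.35 km.

5.35 km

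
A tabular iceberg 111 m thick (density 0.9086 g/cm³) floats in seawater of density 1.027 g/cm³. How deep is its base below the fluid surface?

Draft d = t ρ_obj/ρ_fluid = 111 m × 0.9086/1.027 = 98.2 m.

98.2 m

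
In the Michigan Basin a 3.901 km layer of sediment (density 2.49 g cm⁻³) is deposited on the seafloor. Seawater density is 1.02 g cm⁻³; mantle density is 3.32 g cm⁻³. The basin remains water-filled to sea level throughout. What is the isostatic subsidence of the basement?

Submarine loading: the sediment displaces seawater, and the subsidence is in turn flooded, so s (ρ_m − ρ_w) = t (ρ_sed − ρ_w).
s = 3.901 km × (2.49 − 1.02) / (3.32 − 1.02) = 2.49 km.

2.49 km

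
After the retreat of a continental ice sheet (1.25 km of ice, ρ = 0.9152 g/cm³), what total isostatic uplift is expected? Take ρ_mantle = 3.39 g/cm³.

Removing the load lets mantle flow back in; uplift u satisfies ρ_ice t = ρ_m u.
u = t ρ_ice/ρ_m = 1.25 km × 0.9152/3.39 = 0.337 km.

0.337 km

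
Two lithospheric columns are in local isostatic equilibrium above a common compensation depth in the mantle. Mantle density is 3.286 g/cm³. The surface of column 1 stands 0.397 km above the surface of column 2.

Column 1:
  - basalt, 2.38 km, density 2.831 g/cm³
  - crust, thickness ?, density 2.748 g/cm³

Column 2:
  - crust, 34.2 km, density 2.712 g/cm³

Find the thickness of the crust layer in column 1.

Take the compensation level at the base of the deeper column (depth z_c below the surface of column 1) and equate Σ ρ_i t_i down to z_c; mantle fills any gap and the z_c terms cancel.
Column 1: 2.38×2.831 + x×2.748 + (z_c − 2.38 − x)×3.286
Column 2: 0.397×0 + 34.2×2.712 + (z_c − 0.397 − 34.2)×3.286
The z_c×3.286 term appears on both sides and cancels. Collect the known terms of each column as K = Σ(ρt)_known − 3.286 × (depth of known layers): K_1 = 6.73778 − 3.286×2.38 = −1.0829; K_2 = 92.7504 − 3.286×(0.397 + 34.2) = −20.935342.
Balance: K_1 − x×(3.286 − 2.748) = K_2, so x = (K_1 − K_2)/(3.286 − 2.748) = 19.8524/0.538 = 36.9 km.

36.9 km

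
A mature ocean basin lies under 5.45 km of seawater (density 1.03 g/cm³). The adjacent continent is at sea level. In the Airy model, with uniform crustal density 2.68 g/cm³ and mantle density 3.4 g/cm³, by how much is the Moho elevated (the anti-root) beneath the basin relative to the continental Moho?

In Airy isostatic equilibrium: replacing crust with seawater at the top is compensated by replacing crust with mantle at the base: d (ρ_c − ρ_w) = a (ρ_m − ρ_c).
a = d (ρ_c − ρ_w)/(ρ_m − ρ_c) = 5.45 km × 1.65/0.72 = 12.5 km.

12.5 km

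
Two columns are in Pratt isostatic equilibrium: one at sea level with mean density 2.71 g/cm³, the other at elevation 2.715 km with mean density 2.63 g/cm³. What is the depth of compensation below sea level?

89.3 km

ρ_ref D = ρ (D + h) → D (ρ_ref − ρ) = ρ h.
D = ρ h/(ρ_ref − ρ) = 2.63 × 2.715 km/(2.71 − 2.63) = 89.3 km.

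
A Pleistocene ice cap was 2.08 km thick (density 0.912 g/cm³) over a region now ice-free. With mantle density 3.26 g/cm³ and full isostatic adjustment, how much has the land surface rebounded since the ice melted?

Removing the load lets mantle flow back in; uplift u satisfies ρ_ice t = ρ_m u.
u = t ρ_ice/ρ_m = 2.08 km × 0.912/3.26 = 0.582 km.

0.582 km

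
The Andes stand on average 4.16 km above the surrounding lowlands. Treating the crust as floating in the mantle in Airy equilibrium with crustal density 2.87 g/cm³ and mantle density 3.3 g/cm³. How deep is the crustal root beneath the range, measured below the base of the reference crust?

27.8 km

Isostatic balance requires: the weight of the topography is balanced by the buoyancy of the root, ρ_c h = (ρ_m − ρ_c) r.
r = h · ρ_c / (ρ_m − ρ_c) = 4.16 km × 2.87 / (3.3 − 2.87) = 27.8 km.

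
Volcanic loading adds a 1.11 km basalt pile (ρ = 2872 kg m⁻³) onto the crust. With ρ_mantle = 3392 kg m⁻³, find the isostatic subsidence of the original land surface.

0.94 km

Subaerial loading: s = t ρ_load / ρ_m.
s = 1.11 km × 2872/3392 = 0.94 km.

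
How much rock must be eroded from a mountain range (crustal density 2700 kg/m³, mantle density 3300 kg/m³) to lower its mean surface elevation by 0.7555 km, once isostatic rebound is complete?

4.16 km

Net drop Δ = e − u = e − e ρ_c/ρ_m = e (ρ_m − ρ_c)/ρ_m.
e = Δ ρ_m/(ρ_m − ρ_c) = 0.7555 km × 3300/600 = 4.16 km.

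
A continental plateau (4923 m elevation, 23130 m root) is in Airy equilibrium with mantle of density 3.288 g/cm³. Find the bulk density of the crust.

ρ_c h = (ρ_m − ρ_c) r → ρ_c (h + r) = ρ_m r → ρ_c = ρ_m r / (h + r).
ρ_c = 3.288 × 23130 m / (4923 m + 23130 m) = 2.71 g/cm³.

2.71 g/cm³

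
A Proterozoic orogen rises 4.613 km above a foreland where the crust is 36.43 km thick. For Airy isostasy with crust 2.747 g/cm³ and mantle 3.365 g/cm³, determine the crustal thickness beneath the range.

61.5 km

Root depth r = h ρ_c / (ρ_m − ρ_c) = 4.613 km × 2.747 / 0.618 = 20.5 km.
Total thickness = T + h + r = 36.43 km + 4.613 km + 20.5 km = 61.5 km.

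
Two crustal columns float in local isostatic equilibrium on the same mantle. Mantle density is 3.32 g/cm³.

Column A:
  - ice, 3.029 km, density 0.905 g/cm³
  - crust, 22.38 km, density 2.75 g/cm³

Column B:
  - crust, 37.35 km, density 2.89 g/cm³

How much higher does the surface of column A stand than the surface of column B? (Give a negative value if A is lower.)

For any compensation level in the mantle, the mantle terms cancel and isostasy reduces to e = (Σt_A − Σt_B) − (Σ(ρt)_A − Σ(ρt)_B) / ρ_m.
Σt_A = 25.409 km; Σt_B = 37.35 km; Σ(ρt)_A = 64.286245; Σ(ρt)_B = 107.9415 (in km·g/cm³).
e = (25.409 − 37.35) − (64.286245 − 107.9415) / 3.32 = 1.21 km.

1.21 km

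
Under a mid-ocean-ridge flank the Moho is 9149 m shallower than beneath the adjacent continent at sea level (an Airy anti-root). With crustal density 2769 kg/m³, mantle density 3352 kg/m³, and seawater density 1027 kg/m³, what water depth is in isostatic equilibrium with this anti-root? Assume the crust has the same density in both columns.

3060 m

Replacing a thickness d of crust by seawater at the top must be balanced by replacing crust with mantle at the base: d (ρ_c − ρ_w) = a (ρ_m − ρ_c).
d = a (ρ_m − ρ_c)/(ρ_c − ρ_w) = 9149 m × 583/1742 = 3060 m.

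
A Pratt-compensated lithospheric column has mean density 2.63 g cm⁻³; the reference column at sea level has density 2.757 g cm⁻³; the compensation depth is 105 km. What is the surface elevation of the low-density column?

ρ_ref D = ρ (D + h) → h = D (ρ_ref − ρ)/ρ.
h = 105 km × (2.757 − 2.63)/2.63 = 5.07 km.

5.07 km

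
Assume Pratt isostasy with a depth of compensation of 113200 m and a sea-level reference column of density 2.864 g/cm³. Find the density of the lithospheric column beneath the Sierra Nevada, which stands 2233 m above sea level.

Pratt balance: ρ_ref D = ρ (D + h).
ρ = ρ_ref D/(D + h) = 2.864 × 113200 m/(113200 m + 2233 m) = 2.81 g/cm³.

2.81 g/cm³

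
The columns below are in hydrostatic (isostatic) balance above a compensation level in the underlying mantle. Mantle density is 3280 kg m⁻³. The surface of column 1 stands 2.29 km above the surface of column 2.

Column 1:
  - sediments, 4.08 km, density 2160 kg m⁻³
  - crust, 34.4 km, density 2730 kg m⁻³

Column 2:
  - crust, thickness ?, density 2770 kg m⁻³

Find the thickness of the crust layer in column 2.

31.3 km

Take the compensation level at the base of the deeper column (depth z_c below the surface of column 1) and equate Σ ρ_i t_i down to z_c; mantle fills any gap and the z_c terms cancel.
Column 1: 4.08×2160 + 34.4×2730 + (z_c − 38.48)×3280
Column 2: 2.29×0 + x×2770 + (z_c − 2.29 − 0 − x)×3280
The z_c×3280 term appears on both sides and cancels. Collect the known terms of each column as K = Σ(ρt)_known − 3280 × (depth of known layers): K_1 = 102724.8 − 3280×38.48 = −23489.6; K_2 = 0 − 3280×(2.29 + 0) = −7511.2.
Balance: K_1 = K_2 − x×(3280 − 2770), so x = (K_2 − K_1)/(3280 − 2770) = 15978.4/510 = 31.3 km.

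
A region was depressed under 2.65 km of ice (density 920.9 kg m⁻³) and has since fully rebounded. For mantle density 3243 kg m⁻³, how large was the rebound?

Removing the load lets mantle flow back in; uplift u satisfies ρ_ice t = ρ_m u.
u = t ρ_ice/ρ_m = 2.65 km × 920.9/3243 = 0.753 km.

0.753 km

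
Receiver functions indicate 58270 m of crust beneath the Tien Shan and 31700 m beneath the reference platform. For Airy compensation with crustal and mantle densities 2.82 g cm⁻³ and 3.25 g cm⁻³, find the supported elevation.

3520 m

Excess crust Δ = 58270 m − 31700 m = 26570 m, split between elevation h and root r with h + r = Δ.
Airy balance ρ_c h = (ρ_m − ρ_c) r gives r = h ρ_c/(ρ_m − ρ_c), so h (1 + ρ_c/(ρ_m − ρ_c)) = Δ, i.e. h = Δ (ρ_m − ρ_c)/ρ_m.
h = 26570 m × 0.43/3.25 = 3520 m.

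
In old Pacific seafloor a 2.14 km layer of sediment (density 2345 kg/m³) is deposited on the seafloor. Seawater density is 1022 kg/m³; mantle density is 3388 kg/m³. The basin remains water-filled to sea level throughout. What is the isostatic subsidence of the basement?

1.2 km

Submarine loading: the sediment displaces seawater, and the subsidence is in turn flooded, so s (ρ_m − ρ_w) = t (ρ_sed − ρ_w).
s = 2.14 km × (2345 − 1022) / (3388 − 1022) = 1.2 km.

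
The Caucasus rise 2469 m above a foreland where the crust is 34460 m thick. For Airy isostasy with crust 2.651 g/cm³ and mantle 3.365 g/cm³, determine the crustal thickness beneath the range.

Root depth r = h ρ_c / (ρ_m − ρ_c) = 2469 m × 2.651 / 0.714 = 9167 m.
Total thickness = T + h + r = 34460 m + 2469 m + 9167 m = 46100 m.

46100 m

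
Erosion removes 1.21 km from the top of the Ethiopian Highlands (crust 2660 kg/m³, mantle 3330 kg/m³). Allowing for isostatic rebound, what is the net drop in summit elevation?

0.243 km

Rebound u = e ρ_c/ρ_m = 1.21 km × 2660/3330 = 0.9665 km.
Net surface drop = e − u = 1.21 km − 0.9665 km = e (ρ_m − ρ_c)/ρ_m = 0.243 km.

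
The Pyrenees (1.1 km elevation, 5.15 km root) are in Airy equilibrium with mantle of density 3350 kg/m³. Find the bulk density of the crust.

ρ_c h = (ρ_m − ρ_c) r → ρ_c (h + r) = ρ_m r → ρ_c = ρ_m r / (h + r).
ρ_c = 3350 × 5.15 km / (1.1 km + 5.15 km) = 2760 kg/m³.

2760 kg/m³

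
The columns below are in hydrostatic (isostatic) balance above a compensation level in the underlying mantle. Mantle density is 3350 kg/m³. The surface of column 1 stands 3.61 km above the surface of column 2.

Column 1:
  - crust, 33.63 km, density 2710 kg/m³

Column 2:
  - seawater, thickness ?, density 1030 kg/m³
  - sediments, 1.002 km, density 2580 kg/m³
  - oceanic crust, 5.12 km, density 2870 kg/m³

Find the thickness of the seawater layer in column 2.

2.67 km

Take the compensation level at the base of the deeper column (depth z_c below the surface of column 1) and equate Σ ρ_i t_i down to z_c; mantle fills any gap and the z_c terms cancel.
Column 1: 33.63×2710 + (z_c − 33.63)×3350
Column 2: 3.61×0 + x×1030 + 1.002×2580 + 5.12×2870 + (z_c − 3.61 − 6.122 − x)×3350
The z_c×3350 term appears on both sides and cancels. Collect the known terms of each column as K = Σ(ρt)_known − 3350 × (depth of known layers): K_1 = 91137.3 − 3350×33.63 = −21523.2; K_2 = 17279.56 − 3350×(3.61 + 6.122) = −15322.64.
Balance: K_1 = K_2 − x×(3350 − 1030), so x = (K_2 − K_1)/(3350 − 1030) = 6200.56/2320 = 2.67 km.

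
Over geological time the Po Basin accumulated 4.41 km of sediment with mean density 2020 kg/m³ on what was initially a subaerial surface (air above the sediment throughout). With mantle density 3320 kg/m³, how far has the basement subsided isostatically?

2.68 km

Subaerial load: s = t ρ_sed / ρ_m = 4.41 km × 2020/3320 = 2.68 km.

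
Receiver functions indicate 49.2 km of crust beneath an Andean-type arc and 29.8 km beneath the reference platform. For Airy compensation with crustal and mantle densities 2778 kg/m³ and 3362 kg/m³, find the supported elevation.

3.37 km

Excess crust Δ = 49.2 km − 29.8 km = 19.4 km, split between elevation h and root r with h + r = Δ.
Airy balance ρ_c h = (ρ_m − ρ_c) r gives r = h ρ_c/(ρ_m − ρ_c), so h (1 + ρ_c/(ρ_m − ρ_c)) = Δ, i.e. h = Δ (ρ_m − ρ_c)/ρ_m.
h = 19.4 km × 584/3362 = 3.37 km.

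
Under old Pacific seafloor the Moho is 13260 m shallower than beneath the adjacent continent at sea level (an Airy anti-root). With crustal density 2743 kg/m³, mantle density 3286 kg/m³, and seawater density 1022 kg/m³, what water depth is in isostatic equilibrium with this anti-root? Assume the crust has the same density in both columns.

Replacing a thickness d of crust by seawater at the top must be balanced by replacing crust with mantle at the base: d (ρ_c − ρ_w) = a (ρ_m − ρ_c).
d = a (ρ_m − ρ_c)/(ρ_c − ρ_w) = 13260 m × 543/1721 = 4180 m.

4180 m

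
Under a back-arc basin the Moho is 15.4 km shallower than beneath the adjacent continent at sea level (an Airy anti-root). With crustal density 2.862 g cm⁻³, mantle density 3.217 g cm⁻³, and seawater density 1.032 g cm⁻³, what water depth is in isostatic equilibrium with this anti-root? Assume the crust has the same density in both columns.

Replacing a thickness d of crust by seawater at the top must be balanced by replacing crust with mantle at the base: d (ρ_c − ρ_w) = a (ρ_m − ρ_c).
d = a (ρ_m − ρ_c)/(ρ_c − ρ_w) = 15.4 km × 0.355/1.83 = 2.99 km.

2.99 km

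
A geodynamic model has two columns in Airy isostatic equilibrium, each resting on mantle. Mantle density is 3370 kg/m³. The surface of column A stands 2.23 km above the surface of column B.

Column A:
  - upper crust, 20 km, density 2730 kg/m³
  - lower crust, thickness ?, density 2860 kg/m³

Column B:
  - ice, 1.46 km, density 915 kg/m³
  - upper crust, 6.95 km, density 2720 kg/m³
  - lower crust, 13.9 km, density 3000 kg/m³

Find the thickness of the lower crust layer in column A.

15.6 km

Take the compensation level at the base of the deeper column (depth z_c below the surface of column A) and equate Σ ρ_i t_i down to z_c; mantle fills any gap and the z_c terms cancel.
Column A: 20×2730 + x×2860 + (z_c − 20 − x)×3370
Column B: 2.23×0 + 1.46×915 + 6.95×2720 + 13.9×3000 + (z_c − 2.23 − 22.31)×3370
The z_c×3370 term appears on both sides and cancels. Collect the known terms of each column as K = Σ(ρt)_known − 3370 × (depth of known layers): K_A = 54600 − 3370×20 = −12800; K_B = 61939.9 − 3370×(2.23 + 22.31) = −20759.9.
Balance: K_A − x×(3370 − 2860) = K_B, so x = (K_A − K_B)/(3370 − 2860) = 7959.9/510 = 15.6 km.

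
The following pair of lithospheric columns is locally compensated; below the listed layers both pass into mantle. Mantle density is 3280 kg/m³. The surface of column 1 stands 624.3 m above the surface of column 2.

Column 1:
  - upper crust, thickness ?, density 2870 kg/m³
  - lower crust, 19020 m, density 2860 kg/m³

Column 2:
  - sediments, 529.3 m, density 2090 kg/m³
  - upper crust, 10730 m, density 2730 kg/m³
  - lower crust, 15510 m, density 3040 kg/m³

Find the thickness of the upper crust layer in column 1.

10500 m

Take the compensation level at the base of the deeper column (depth z_c below the surface of column 1) and equate Σ ρ_i t_i down to z_c; mantle fills any gap and the z_c terms cancel.
Column 1: x×2870 + 19020×2860 + (z_c − 19020 − x)×3280
Column 2: 624.3×0 + 529.3×2090 + 10730×2730 + 15510×3040 + (z_c − 624.3 − 26769.3)×3280
The z_c×3280 term appears on both sides and cancels. Collect the known terms of each column as K = Σ(ρt)_known − 3280 × (depth of known layers): K_1 = 54397200 − 3280×19020 = −7988400; K_2 = 77549537 − 3280×(624.3 + 26769.3) = −12301471.
Balance: K_1 − x×(3280 − 2870) = K_2, so x = (K_1 − K_2)/(3280 − 2870) = 4313070/410 = 10500 m.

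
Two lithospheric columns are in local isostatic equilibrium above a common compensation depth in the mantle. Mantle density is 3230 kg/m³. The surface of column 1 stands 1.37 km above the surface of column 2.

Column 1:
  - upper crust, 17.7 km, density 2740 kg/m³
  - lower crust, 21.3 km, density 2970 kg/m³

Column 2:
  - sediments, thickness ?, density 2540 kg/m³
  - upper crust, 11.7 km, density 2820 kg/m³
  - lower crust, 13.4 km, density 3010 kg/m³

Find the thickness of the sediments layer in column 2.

Take the compensation level at the base of the deeper column (depth z_c below the surface of column 1) and equate Σ ρ_i t_i down to z_c; mantle fills any gap and the z_c terms cancel.
Column 1: 17.7×2740 + 21.3×2970 + (z_c − 39)×3230
Column 2: 1.37×0 + x×2540 + 11.7×2820 + 13.4×3010 + (z_c − 1.37 − 25.1 − x)×3230
The z_c×3230 term appears on both sides and cancels. Collect the known terms of each column as K = Σ(ρt)_known − 3230 × (depth of known layers): K_1 = 111759 − 3230×39 = −14211; K_2 = 73328 − 3230×(1.37 + 25.1) = −12170.1.
Balance: K_1 = K_2 − x×(3230 − 2540), so x = (K_2 − K_1)/(3230 − 2540) = 2040.9/690 = 2.96 km.

2.96 km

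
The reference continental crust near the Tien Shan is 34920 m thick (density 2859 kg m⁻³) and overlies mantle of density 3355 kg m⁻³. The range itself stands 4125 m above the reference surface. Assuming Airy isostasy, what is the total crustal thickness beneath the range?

Root depth r = h ρ_c / (ρ_m − ρ_c) = 4125 m × 2859 / 496 = 23780 m.
Total thickness = T + h + r = 34920 m + 4125 m + 23780 m = 62800 m.

62800 m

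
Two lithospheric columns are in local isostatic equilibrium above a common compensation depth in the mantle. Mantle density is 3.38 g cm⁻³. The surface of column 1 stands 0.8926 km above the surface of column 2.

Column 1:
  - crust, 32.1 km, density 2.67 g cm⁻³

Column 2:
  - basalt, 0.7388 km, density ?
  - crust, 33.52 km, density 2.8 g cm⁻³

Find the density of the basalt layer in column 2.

Take the compensation level at the base of the deeper column (depth z_c below the surface of column 1) and equate Σ ρ_i t_i down to z_c; mantle fills any gap and the z_c terms cancel.
Column 1: 32.1×2.67 + (z_c − 32.1)×3.38
Column 2: 0.8926×0 + 0.7388×ρ + 33.52×2.8 + (z_c − 0.8926 − 34.2588)×3.38
The z_c×3.38 term appears on both sides and cancels. Collect the known terms of each column as K = Σ(ρt)_known − 3.38 × (depth of known layers): K_1 = 85.707 − 3.38×32.1 = −22.791; K_2 = 93.856 − 3.38×(0.8926 + 34.2588) = −24.955732.
Balance: K_1 = K_2 + 0.7388×ρ, so ρ = (K_1 − K_2)/0.7388 = 2.16473/0.7388 = 2.93 g cm⁻³.

2.93 g cm⁻³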